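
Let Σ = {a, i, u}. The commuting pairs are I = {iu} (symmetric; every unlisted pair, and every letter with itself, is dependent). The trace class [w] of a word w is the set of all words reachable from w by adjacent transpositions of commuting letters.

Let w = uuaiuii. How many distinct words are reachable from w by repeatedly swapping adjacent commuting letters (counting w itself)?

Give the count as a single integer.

4

#0=u has no predecessor
#1=u depends on [0:u]
#2=a depends on [1:u]
#3=i depends on [2:a]
#4=u depends on [2:a]
#5=i depends on [3:i]
#6=i depends on [5:i]
sources: [0:u]
N(rest) = Σ N(rest − s) over sources s of rest; N(one piece) = 1:
  size 1 → [4]=1  [6]=1
  size 2 → [4,6]=2  [5,6]=1
  size 3 → [3,5,6]=1  [4,5,6]=3
  size 4 → [3,4,5,6]=4
  size 5 → [2,3,4,5,6]=4
  first=0(u) contributes 4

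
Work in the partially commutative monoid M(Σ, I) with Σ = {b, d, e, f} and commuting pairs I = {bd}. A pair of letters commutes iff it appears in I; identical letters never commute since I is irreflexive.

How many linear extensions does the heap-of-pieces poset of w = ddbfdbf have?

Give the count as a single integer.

drop 0:d onto floor
drop 1:d onto {0:d}
drop 2:b onto floor
drop 3:f onto {1:d, 2:b}
drop 4:d onto {3:f}
drop 5:b onto {3:f}
drop 6:f onto {4:d, 5:b}
ground layer = {0:d, 2:b}
drop-orders for the pieces not yet dropped (sum over which currently-grounded one goes next):
  1 to go: {6} 1
  2 to go: {4,6} 1  {5,6} 1
  3 to go: {4,5,6} 2
  4 to go: {3,4,5,6} 2
  5 to go: {1,3,4,5,6} 2  {2,3,4,5,6} 2
  if 0:d drops first: 4 orders
  if 2:b drops first: 2 orders
heap linearizations: 6

6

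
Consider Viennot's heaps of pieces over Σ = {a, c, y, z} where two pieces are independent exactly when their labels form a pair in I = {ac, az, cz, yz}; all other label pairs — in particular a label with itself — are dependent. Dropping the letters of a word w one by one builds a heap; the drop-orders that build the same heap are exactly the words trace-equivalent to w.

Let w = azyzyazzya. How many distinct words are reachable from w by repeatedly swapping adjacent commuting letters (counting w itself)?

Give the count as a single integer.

#0=a has no predecessor
#1=z has no predecessor
#2=y depends on [0:a]
#3=z depends on [1:z]
#4=y depends on [2:y]
#5=a depends on [4:y]
#6=z depends on [3:z]
#7=z depends on [6:z]
#8=y depends on [5:a]
#9=a depends on [8:y]
sources: [0:a, 1:z]
N(rest) = Σ N(rest − s) over sources s of rest; N(one piece) = 1:
  size 1 → [7]=1  [9]=1
  size 2 → [6,7]=1  [7,9]=2  [8,9]=1
  size 3 → [3,6,7]=1  [5,8,9]=1  [6,7,9]=3  [7,8,9]=3
  size 4 → [1,3,6,7]=1  [3,6,7,9]=4  [4,5,8,9]=1  [5,7,8,9]=4  [6,7,8,9]=6
  size 5 → [1,3,6,7,9]=5  [2,4,5,8,9]=1  [3,6,7,8,9]=10  [4,5,7,8,9]=5  [5,6,7,8,9]=10
  size 6 → [0,2,4,5,8,9]=1  [1,3,6,7,8,9]=15  [2,4,5,7,8,9]=6  [3,5,6,7,8,9]=20  [4,5,6,7,8,9]=15
  size 7 → [0,2,4,5,7,8,9]=7  [1,3,5,6,7,8,9]=35  [2,4,5,6,7,8,9]=21  [3,4,5,6,7,8,9]=35
  size 8 → [0,2,4,5,6,7,8,9]=28  [1,3,4,5,6,7,8,9]=70  [2,3,4,5,6,7,8,9]=56
  first=0(a) contributes 126
  first=1(z) contributes 84
|[w]| = 210

210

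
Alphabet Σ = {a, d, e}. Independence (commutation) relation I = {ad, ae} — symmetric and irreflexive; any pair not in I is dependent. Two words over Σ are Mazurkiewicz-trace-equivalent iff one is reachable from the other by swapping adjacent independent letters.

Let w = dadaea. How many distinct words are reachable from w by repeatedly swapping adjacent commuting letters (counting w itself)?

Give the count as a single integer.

piece 0:d — minimal
piece 1:a — minimal
piece 2:d rests on {0:d}
piece 3:a rests on {1:a}
piece 4:e rests on {2:d}
piece 5:a rests on {3:a}
minimal pieces: {0:d, 1:a}
ways to finish when only these pieces remain (= sum over removing one remaining piece with nothing left below it):
  1 left: {4}→1  {5}→1
  2 left: {2,4}→1  {3,5}→1  {4,5}→2
  3 left: {0,2,4}→1  {1,3,5}→1  {2,4,5}→3  {3,4,5}→3
  4 left: {0,2,4,5}→4  {1,3,4,5}→4  {2,3,4,5}→6
  placing 0:d first → 10 extensions
  placing 1:a first → 10 extensions
total linear extensions = 20

20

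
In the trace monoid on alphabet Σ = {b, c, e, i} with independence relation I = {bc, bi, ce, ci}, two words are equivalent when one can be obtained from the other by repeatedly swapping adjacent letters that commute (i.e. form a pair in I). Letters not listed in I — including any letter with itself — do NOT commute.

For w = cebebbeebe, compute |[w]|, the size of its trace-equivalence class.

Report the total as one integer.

10

0(c) covers ∅
1(e) covers ∅
2(b) covers 1:e
3(e) covers 2:b
4(b) covers 3:e
5(b) covers 4:b
6(e) covers 5:b
7(e) covers 6:e
8(b) covers 7:e
9(e) covers 8:b
floor of heap: 0:c, 1:e
completions by unplaced set U, small U first (add the entries for U minus each lowest piece of U):
  |U|=1: {0}:1  {9}:1
  |U|=2: {0,9}:2  {8,9}:1
  |U|=3: {0,8,9}:3  {7,8,9}:1
  |U|=4: {0,7,8,9}:4  {6,7,8,9}:1
  |U|=5: {0,6,7,8,9}:5  {5,6,7,8,9}:1
  |U|=6: {0,5,6,7,8,9}:6  {4,5,6,7,8,9}:1
  |U|=7: {0,4,5,6,7,8,9}:7  {3,4,5,6,7,8,9}:1
  |U|=8: {0,3,4,5,6,7,8,9}:8  {2,3,4,5,6,7,8,9}:1
  start at 0(c): 1
  start at 1(e): 9
sum over floor = 10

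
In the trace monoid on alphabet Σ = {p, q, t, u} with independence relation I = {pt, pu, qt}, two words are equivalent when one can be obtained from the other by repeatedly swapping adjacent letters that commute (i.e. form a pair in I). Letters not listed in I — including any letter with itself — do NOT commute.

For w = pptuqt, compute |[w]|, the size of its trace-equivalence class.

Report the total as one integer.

16

#0=p has no predecessor
#1=p depends on [0:p]
#2=t has no predecessor
#3=u depends on [2:t]
#4=q depends on [1:p, 3:u]
#5=t depends on [3:u]
sources: [0:p, 2:t]
N(rest) = Σ N(rest − s) over sources s of rest; N(one piece) = 1:
  size 1 → [4]=1  [5]=1
  size 2 → [1,4]=1  [4,5]=2
  size 3 → [0,1,4]=1  [1,4,5]=3  [3,4,5]=2
  size 4 → [0,1,4,5]=4  [1,3,4,5]=5  [2,3,4,5]=2
  first=0(p) contributes 7
  first=2(t) contributes 9
|[w]| = 16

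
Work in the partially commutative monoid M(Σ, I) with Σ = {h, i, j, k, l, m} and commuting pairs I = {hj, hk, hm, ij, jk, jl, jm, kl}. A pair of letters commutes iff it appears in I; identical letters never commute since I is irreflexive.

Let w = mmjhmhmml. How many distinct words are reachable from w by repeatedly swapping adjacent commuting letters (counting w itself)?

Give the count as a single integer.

189

drop 0:m onto floor
drop 1:m onto {0:m}
drop 2:j onto floor
drop 3:h onto floor
drop 4:m onto {1:m}
drop 5:h onto {3:h}
drop 6:m onto {4:m}
drop 7:m onto {6:m}
drop 8:l onto {5:h, 7:m}
ground layer = {0:m, 2:j, 3:h}
drop-orders for the pieces not yet dropped (sum over which currently-grounded one goes next):
  1 to go: {2} 1  {8} 1
  2 to go: {2,8} 2  {5,8} 1  {7,8} 1
  3 to go: {2,5,8} 3  {2,7,8} 3  {3,5,8} 1  {5,7,8} 2  {6,7,8} 1
  4 to go: {2,3,5,8} 4  {2,5,7,8} 8  {2,6,7,8} 4  {3,5,7,8} 3  {4,6,7,8} 1  {5,6,7,8} 3
  5 to go: {1,4,6,7,8} 1  {2,3,5,7,8} 15  {2,4,6,7,8} 5  {2,5,6,7,8} 15  {3,5,6,7,8} 6  {4,5,6,7,8} 4
  6 to go: {0,1,4,6,7,8} 1  {1,2,4,6,7,8} 6  {1,4,5,6,7,8} 5  {2,3,5,6,7,8} 36  {2,4,5,6,7,8} 24  {3,4,5,6,7,8} 10
  7 to go: {0,1,2,4,6,7,8} 7  {0,1,4,5,6,7,8} 6  {1,2,4,5,6,7,8} 35  {1,3,4,5,6,7,8} 15  {2,3,4,5,6,7,8} 70
  if 0:m drops first: 120 orders
  if 2:j drops first: 21 orders
  if 3:h drops first: 48 orders
heap linearizations: 189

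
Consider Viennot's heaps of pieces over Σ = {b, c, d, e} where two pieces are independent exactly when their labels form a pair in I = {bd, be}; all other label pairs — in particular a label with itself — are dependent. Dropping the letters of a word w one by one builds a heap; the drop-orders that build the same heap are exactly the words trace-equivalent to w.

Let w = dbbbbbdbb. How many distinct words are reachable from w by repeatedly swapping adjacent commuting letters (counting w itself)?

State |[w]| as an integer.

36

0(d) covers ∅
1(b) covers ∅
2(b) covers 1:b
3(b) covers 2:b
4(b) covers 3:b
5(b) covers 4:b
6(d) covers 0:d
7(b) covers 5:b
8(b) covers 7:b
floor of heap: 0:d, 1:b
completions by unplaced set U, small U first (add the entries for U minus each lowest piece of U):
  |U|=1: {6}:1  {8}:1
  |U|=2: {0,6}:1  {6,8}:2  {7,8}:1
  |U|=3: {0,6,8}:3  {5,7,8}:1  {6,7,8}:3
  |U|=4: {0,6,7,8}:6  {4,5,7,8}:1  {5,6,7,8}:4
  |U|=5: {0,5,6,7,8}:10  {3,4,5,7,8}:1  {4,5,6,7,8}:5
  |U|=6: {0,4,5,6,7,8}:15  {2,3,4,5,7,8}:1  {3,4,5,6,7,8}:6
  |U|=7: {0,3,4,5,6,7,8}:21  {1,2,3,4,5,7,8}:1  {2,3,4,5,6,7,8}:7
  start at 0(d): 8
  start at 1(b): 28
sum over floor = 36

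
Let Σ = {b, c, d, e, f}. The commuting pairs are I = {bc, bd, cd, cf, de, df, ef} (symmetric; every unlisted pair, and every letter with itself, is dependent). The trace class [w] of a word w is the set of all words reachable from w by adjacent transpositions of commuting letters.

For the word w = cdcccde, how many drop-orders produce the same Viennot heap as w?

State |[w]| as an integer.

drop 0:c onto floor
drop 1:d onto floor
drop 2:c onto {0:c}
drop 3:c onto {2:c}
drop 4:c onto {3:c}
drop 5:d onto {1:d}
drop 6:e onto {4:c}
ground layer = {0:c, 1:d}
drop-orders for the pieces not yet dropped (sum over which currently-grounded one goes next):
  1 to go: {5} 1  {6} 1
  2 to go: {1,5} 1  {4,6} 1  {5,6} 2
  3 to go: {1,5,6} 3  {3,4,6} 1  {4,5,6} 3
  4 to go: {1,4,5,6} 6  {2,3,4,6} 1  {3,4,5,6} 4
  5 to go: {0,2,3,4,6} 1  {1,3,4,5,6} 10  {2,3,4,5,6} 5
  if 0:c drops first: 15 orders
  if 1:d drops first: 6 orders
heap linearizations: 21

21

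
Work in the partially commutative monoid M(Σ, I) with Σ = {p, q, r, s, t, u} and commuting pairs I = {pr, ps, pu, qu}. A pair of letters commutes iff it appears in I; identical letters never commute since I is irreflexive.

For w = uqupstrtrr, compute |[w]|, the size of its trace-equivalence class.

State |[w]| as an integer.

drop 0:u onto floor
drop 1:q onto floor
drop 2:u onto {0:u}
drop 3:p onto {1:q}
drop 4:s onto {1:q, 2:u}
drop 5:t onto {3:p, 4:s}
drop 6:r onto {5:t}
drop 7:t onto {6:r}
drop 8:r onto {7:t}
drop 9:r onto {8:r}
ground layer = {0:u, 1:q}
drop-orders for the pieces not yet dropped (sum over which currently-grounded one goes next):
  1 to go: {9} 1
  2 to go: {8,9} 1
  3 to go: {7,8,9} 1
  4 to go: {6,7,8,9} 1
  5 to go: {5,6,7,8,9} 1
  6 to go: {3,5,6,7,8,9} 1  {4,5,6,7,8,9} 1
  7 to go: {2,4,5,6,7,8,9} 1  {3,4,5,6,7,8,9} 2
  8 to go: {0,2,4,5,6,7,8,9} 1  {1,3,4,5,6,7,8,9} 2  {2,3,4,5,6,7,8,9} 3
  if 0:u drops first: 5 orders
  if 1:q drops first: 4 orders
heap linearizations: 9

9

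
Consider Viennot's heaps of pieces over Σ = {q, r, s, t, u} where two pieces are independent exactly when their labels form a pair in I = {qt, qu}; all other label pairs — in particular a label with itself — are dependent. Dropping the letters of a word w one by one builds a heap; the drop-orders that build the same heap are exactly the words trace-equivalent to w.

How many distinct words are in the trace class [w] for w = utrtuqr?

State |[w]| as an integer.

0(u) covers ∅
1(t) covers 0:u
2(r) covers 1:t
3(t) covers 2:r
4(u) covers 3:t
5(q) covers 2:r
6(r) covers 4:u, 5:q
floor of heap: 0:u
completions by unplaced set U, small U first (add the entries for U minus each lowest piece of U):
  |U|=1: {6}:1
  |U|=2: {4,6}:1  {5,6}:1
  |U|=3: {3,4,6}:1  {4,5,6}:2
  |U|=4: {3,4,5,6}:3
  |U|=5: {2,3,4,5,6}:3
  start at 0(u): 3

3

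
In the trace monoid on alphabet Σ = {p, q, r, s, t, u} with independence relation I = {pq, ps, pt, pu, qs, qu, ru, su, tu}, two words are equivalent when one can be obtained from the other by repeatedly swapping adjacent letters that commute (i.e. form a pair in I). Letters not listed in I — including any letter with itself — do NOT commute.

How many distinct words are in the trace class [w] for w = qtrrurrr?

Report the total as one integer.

piece 0:q — minimal
piece 1:t rests on {0:q}
piece 2:r rests on {1:t}
piece 3:r rests on {2:r}
piece 4:u — minimal
piece 5:r rests on {3:r}
piece 6:r rests on {5:r}
piece 7:r rests on {6:r}
minimal pieces: {0:q, 4:u}
ways to finish when only these pieces remain (= sum over removing one remaining piece with nothing left below it):
  1 left: {4}→1  {7}→1
  2 left: {4,7}→2  {6,7}→1
  3 left: {4,6,7}→3  {5,6,7}→1
  4 left: {3,5,6,7}→1  {4,5,6,7}→4
  5 left: {2,3,5,6,7}→1  {3,4,5,6,7}→5
  6 left: {1,2,3,5,6,7}→1  {2,3,4,5,6,7}→6
  placing 0:q first → 7 extensions
  placing 4:u first → 1 extensions
total linear extensions = 8

8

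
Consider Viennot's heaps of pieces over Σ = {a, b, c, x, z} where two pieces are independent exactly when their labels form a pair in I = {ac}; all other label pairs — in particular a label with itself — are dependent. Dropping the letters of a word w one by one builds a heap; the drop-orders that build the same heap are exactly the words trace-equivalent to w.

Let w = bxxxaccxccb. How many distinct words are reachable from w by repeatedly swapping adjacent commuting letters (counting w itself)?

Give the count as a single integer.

piece 0:b — minimal
piece 1:x rests on {0:b}
piece 2:x rests on {1:x}
piece 3:x rests on {2:x}
piece 4:a rests on {3:x}
piece 5:c rests on {3:x}
piece 6:c rests on {5:c}
piece 7:x rests on {4:a, 6:c}
piece 8:c rests on {7:x}
piece 9:c rests on {8:c}
piece 10:b rests on {9:c}
minimal pieces: {0:b}
ways to finish when only these pieces remain (= sum over removing one remaining piece with nothing left below it):
  1 left: {10}→1
  2 left: {9,10}→1
  3 left: {8,9,10}→1
  4 left: {7,8,9,10}→1
  5 left: {4,7,8,9,10}→1  {6,7,8,9,10}→1
  6 left: {4,6,7,8,9,10}→2  {5,6,7,8,9,10}→1
  7 left: {4,5,6,7,8,9,10}→3
  8 left: {3,4,5,6,7,8,9,10}→3
  9 left: {2,3,4,5,6,7,8,9,10}→3
  placing 0:b first → 3 extensions

3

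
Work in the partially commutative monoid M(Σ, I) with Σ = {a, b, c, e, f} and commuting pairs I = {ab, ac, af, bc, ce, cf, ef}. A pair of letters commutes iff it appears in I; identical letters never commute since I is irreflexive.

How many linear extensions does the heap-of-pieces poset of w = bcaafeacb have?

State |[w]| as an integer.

piece 0:b — minimal
piece 1:c — minimal
piece 2:a — minimal
piece 3:a rests on {2:a}
piece 4:f rests on {0:b}
piece 5:e rests on {0:b, 3:a}
piece 6:a rests on {5:e}
piece 7:c rests on {1:c}
piece 8:b rests on {4:f, 5:e}
minimal pieces: {0:b, 1:c, 2:a}
ways to finish when only these pieces remain (= sum over removing one remaining piece with nothing left below it):
  1 left: {6}→1  {7}→1  {8}→1
  2 left: {1,7}→1  {4,8}→1  {6,7}→2  {6,8}→2  {7,8}→2
  3 left: {1,6,7}→3  {1,7,8}→3  {4,6,8}→3  {4,7,8}→3  {5,6,8}→2  {6,7,8}→6
  4 left: {1,4,7,8}→6  {1,6,7,8}→12  {3,5,6,8}→2  {4,5,6,8}→5  {4,6,7,8}→12  {5,6,7,8}→8
  5 left: {0,4,5,6,8}→5  {1,4,6,7,8}→30  {1,5,6,7,8}→20  {2,3,5,6,8}→2  {3,4,5,6,8}→7  {3,5,6,7,8}→10  {4,5,6,7,8}→25
  6 left: {0,3,4,5,6,8}→12  {0,4,5,6,7,8}→30  {1,3,5,6,7,8}→30  {1,4,5,6,7,8}→75  {2,3,4,5,6,8}→9  {2,3,5,6,7,8}→12  {3,4,5,6,7,8}→42
  7 left: {0,1,4,5,6,7,8}→105  {0,2,3,4,5,6,8}→21  {0,3,4,5,6,7,8}→84  {1,2,3,5,6,7,8}→42  {1,3,4,5,6,7,8}→147  {2,3,4,5,6,7,8}→63
  placing 0:b first → 252 extensions
  placing 1:c first → 168 extensions
  placing 2:a first → 336 extensions
total linear extensions = 756

756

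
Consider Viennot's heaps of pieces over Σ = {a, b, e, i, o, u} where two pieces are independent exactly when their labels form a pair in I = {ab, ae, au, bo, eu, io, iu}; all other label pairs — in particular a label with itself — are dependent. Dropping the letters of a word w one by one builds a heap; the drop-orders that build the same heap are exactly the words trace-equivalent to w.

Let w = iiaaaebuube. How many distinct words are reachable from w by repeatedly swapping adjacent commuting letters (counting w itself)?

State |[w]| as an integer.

84

#0=i has no predecessor
#1=i depends on [0:i]
#2=a depends on [1:i]
#3=a depends on [2:a]
#4=a depends on [3:a]
#5=e depends on [1:i]
#6=b depends on [5:e]
#7=u depends on [6:b]
#8=u depends on [7:u]
#9=b depends on [8:u]
#10=e depends on [9:b]
sources: [0:i]
N(rest) = Σ N(rest − s) over sources s of rest; N(one piece) = 1:
  size 1 → [4]=1  [10]=1
  size 2 → [3,4]=1  [4,10]=2  [9,10]=1
  size 3 → [2,3,4]=1  [3,4,10]=3  [4,9,10]=3  [8,9,10]=1
  size 4 → [2,3,4,10]=4  [3,4,9,10]=6  [4,8,9,10]=4  [7,8,9,10]=1
  size 5 → [2,3,4,9,10]=10  [3,4,8,9,10]=10  [4,7,8,9,10]=5  [6,7,8,9,10]=1
  size 6 → [2,3,4,8,9,10]=20  [3,4,7,8,9,10]=15  [4,6,7,8,9,10]=6  [5,6,7,8,9,10]=1
  size 7 → [2,3,4,7,8,9,10]=35  [3,4,6,7,8,9,10]=21  [4,5,6,7,8,9,10]=7
  size 8 → [2,3,4,6,7,8,9,10]=56  [3,4,5,6,7,8,9,10]=28
  size 9 → [2,3,4,5,6,7,8,9,10]=84
  first=0(i) contributes 84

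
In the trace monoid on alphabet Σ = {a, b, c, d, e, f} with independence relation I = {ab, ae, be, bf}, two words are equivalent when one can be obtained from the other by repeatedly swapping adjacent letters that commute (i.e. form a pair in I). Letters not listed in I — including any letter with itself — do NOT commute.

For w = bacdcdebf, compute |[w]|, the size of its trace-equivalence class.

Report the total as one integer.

6

piece 0:b — minimal
piece 1:a — minimal
piece 2:c rests on {0:b, 1:a}
piece 3:d rests on {2:c}
piece 4:c rests on {3:d}
piece 5:d rests on {4:c}
piece 6:e rests on {5:d}
piece 7:b rests on {5:d}
piece 8:f rests on {6:e}
minimal pieces: {0:b, 1:a}
ways to finish when only these pieces remain (= sum over removing one remaining piece with nothing left below it):
  1 left: {7}→1  {8}→1
  2 left: {6,8}→1  {7,8}→2
  3 left: {6,7,8}→3
  4 left: {5,6,7,8}→3
  5 left: {4,5,6,7,8}→3
  6 left: {3,4,5,6,7,8}→3
  7 left: {2,3,4,5,6,7,8}→3
  placing 0:b first → 3 extensions
  placing 1:a first → 3 extensions
total linear extensions = 6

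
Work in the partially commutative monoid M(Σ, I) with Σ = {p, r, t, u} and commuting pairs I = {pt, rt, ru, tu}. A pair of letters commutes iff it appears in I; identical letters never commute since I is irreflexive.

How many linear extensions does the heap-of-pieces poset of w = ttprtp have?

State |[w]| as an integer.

20

piece 0:t — minimal
piece 1:t rests on {0:t}
piece 2:p — minimal
piece 3:r rests on {2:p}
piece 4:t rests on {1:t}
piece 5:p rests on {3:r}
minimal pieces: {0:t, 2:p}
ways to finish when only these pieces remain (= sum over removing one remaining piece with nothing left below it):
  1 left: {4}→1  {5}→1
  2 left: {1,4}→1  {3,5}→1  {4,5}→2
  3 left: {0,1,4}→1  {1,4,5}→3  {2,3,5}→1  {3,4,5}→3
  4 left: {0,1,4,5}→4  {1,3,4,5}→6  {2,3,4,5}→4
  placing 0:t first → 10 extensions
  placing 2:p first → 10 extensions
total linear extensions = 20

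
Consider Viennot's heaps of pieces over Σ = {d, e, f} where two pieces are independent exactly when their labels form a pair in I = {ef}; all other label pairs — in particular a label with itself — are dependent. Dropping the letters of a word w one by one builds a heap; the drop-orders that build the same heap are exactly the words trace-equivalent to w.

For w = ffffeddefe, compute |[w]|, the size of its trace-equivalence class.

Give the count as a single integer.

0(f) covers ∅
1(f) covers 0:f
2(f) covers 1:f
3(f) covers 2:f
4(e) covers ∅
5(d) covers 3:f, 4:e
6(d) covers 5:d
7(e) covers 6:d
8(f) covers 6:d
9(e) covers 7:e
floor of heap: 0:f, 4:e
completions by unplaced set U, small U first (add the entries for U minus each lowest piece of U):
  |U|=1: {8}:1  {9}:1
  |U|=2: {7,9}:1  {8,9}:2
  |U|=3: {7,8,9}:3
  |U|=4: {6,7,8,9}:3
  |U|=5: {5,6,7,8,9}:3
  |U|=6: {3,5,6,7,8,9}:3  {4,5,6,7,8,9}:3
  |U|=7: {2,3,5,6,7,8,9}:3  {3,4,5,6,7,8,9}:6
  |U|=8: {1,2,3,5,6,7,8,9}:3  {2,3,4,5,6,7,8,9}:9
  start at 0(f): 12
  start at 4(e): 3
sum over floor = 15

15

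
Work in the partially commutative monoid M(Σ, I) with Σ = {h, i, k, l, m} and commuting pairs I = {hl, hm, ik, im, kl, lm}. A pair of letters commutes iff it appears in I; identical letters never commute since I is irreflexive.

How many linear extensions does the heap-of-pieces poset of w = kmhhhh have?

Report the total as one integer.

0(k) covers ∅
1(m) covers 0:k
2(h) covers 0:k
3(h) covers 2:h
4(h) covers 3:h
5(h) covers 4:h
floor of heap: 0:k
completions by unplaced set U, small U first (add the entries for U minus each lowest piece of U):
  |U|=1: {1}:1  {5}:1
  |U|=2: {1,5}:2  {4,5}:1
  |U|=3: {1,4,5}:3  {3,4,5}:1
  |U|=4: {1,3,4,5}:4  {2,3,4,5}:1
  start at 0(k): 5

5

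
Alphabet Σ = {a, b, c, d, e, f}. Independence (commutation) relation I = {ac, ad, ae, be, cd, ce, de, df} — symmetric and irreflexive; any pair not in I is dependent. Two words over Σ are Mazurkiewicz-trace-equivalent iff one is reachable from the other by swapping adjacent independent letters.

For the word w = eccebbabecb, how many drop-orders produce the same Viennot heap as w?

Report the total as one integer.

165

0(e) covers ∅
1(c) covers ∅
2(c) covers 1:c
3(e) covers 0:e
4(b) covers 2:c
5(b) covers 4:b
6(a) covers 5:b
7(b) covers 6:a
8(e) covers 3:e
9(c) covers 7:b
10(b) covers 9:c
floor of heap: 0:e, 1:c
completions by unplaced set U, small U first (add the entries for U minus each lowest piece of U):
  |U|=1: {8}:1  {10}:1
  |U|=2: {3,8}:1  {8,10}:2  {9,10}:1
  |U|=3: {0,3,8}:1  {3,8,10}:3  {7,9,10}:1  {8,9,10}:3
  |U|=4: {0,3,8,10}:4  {3,8,9,10}:6  {6,7,9,10}:1  {7,8,9,10}:4
  |U|=5: {0,3,8,9,10}:10  {3,7,8,9,10}:10  {5,6,7,9,10}:1  {6,7,8,9,10}:5
  |U|=6: {0,3,7,8,9,10}:20  {3,6,7,8,9,10}:15  {4,5,6,7,9,10}:1  {5,6,7,8,9,10}:6
  |U|=7: {0,3,6,7,8,9,10}:35  {2,4,5,6,7,9,10}:1  {3,5,6,7,8,9,10}:21  {4,5,6,7,8,9,10}:7
  |U|=8: {0,3,5,6,7,8,9,10}:56  {1,2,4,5,6,7,9,10}:1  {2,4,5,6,7,8,9,10}:8  {3,4,5,6,7,8,9,10}:28
  |U|=9: {0,3,4,5,6,7,8,9,10}:84  {1,2,4,5,6,7,8,9,10}:9  {2,3,4,5,6,7,8,9,10}:36
  start at 0(e): 45
  start at 1(c): 120
sum over floor = 165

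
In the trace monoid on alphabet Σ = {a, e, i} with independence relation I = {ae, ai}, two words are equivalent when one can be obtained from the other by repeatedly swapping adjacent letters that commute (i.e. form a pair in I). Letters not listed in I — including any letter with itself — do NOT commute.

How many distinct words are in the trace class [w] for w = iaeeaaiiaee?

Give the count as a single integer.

330

piece 0:i — minimal
piece 1:a — minimal
piece 2:e rests on {0:i}
piece 3:e rests on {2:e}
piece 4:a rests on {1:a}
piece 5:a rests on {4:a}
piece 6:i rests on {3:e}
piece 7:i rests on {6:i}
piece 8:a rests on {5:a}
piece 9:e rests on {7:i}
piece 10:e rests on {9:e}
minimal pieces: {0:i, 1:a}
ways to finish when only these pieces remain (= sum over removing one remaining piece with nothing left below it):
  1 left: {8}→1  {10}→1
  2 left: {5,8}→1  {8,10}→2  {9,10}→1
  3 left: {4,5,8}→1  {5,8,10}→3  {7,9,10}→1  {8,9,10}→3
  4 left: {1,4,5,8}→1  {4,5,8,10}→4  {5,8,9,10}→6  {6,7,9,10}→1  {7,8,9,10}→4
  5 left: {1,4,5,8,10}→5  {3,6,7,9,10}→1  {4,5,8,9,10}→10  {5,7,8,9,10}→10  {6,7,8,9,10}→5
  6 left: {1,4,5,8,9,10}→15  {2,3,6,7,9,10}→1  {3,6,7,8,9,10}→6  {4,5,7,8,9,10}→20  {5,6,7,8,9,10}→15
  7 left: {0,2,3,6,7,9,10}→1  {1,4,5,7,8,9,10}→35  {2,3,6,7,8,9,10}→7  {3,5,6,7,8,9,10}→21  {4,5,6,7,8,9,10}→35
  8 left: {0,2,3,6,7,8,9,10}→8  {1,4,5,6,7,8,9,10}→70  {2,3,5,6,7,8,9,10}→28  {3,4,5,6,7,8,9,10}→56
  9 left: {0,2,3,5,6,7,8,9,10}→36  {1,3,4,5,6,7,8,9,10}→126  {2,3,4,5,6,7,8,9,10}→84
  placing 0:i first → 210 extensions
  placing 1:a first → 120 extensions
total linear extensions = 330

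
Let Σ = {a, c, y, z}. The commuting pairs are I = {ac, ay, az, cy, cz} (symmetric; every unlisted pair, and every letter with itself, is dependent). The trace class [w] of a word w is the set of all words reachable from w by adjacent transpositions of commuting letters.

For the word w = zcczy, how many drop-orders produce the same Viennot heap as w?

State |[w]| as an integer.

10

#0=z has no predecessor
#1=c has no predecessor
#2=c depends on [1:c]
#3=z depends on [0:z]
#4=y depends on [3:z]
sources: [0:z, 1:c]
N(rest) = Σ N(rest − s) over sources s of rest; N(one piece) = 1:
  size 1 → [2]=1  [4]=1
  size 2 → [1,2]=1  [2,4]=2  [3,4]=1
  size 3 → [0,3,4]=1  [1,2,4]=3  [2,3,4]=3
  first=0(z) contributes 6
  first=1(c) contributes 4
|[w]| = 10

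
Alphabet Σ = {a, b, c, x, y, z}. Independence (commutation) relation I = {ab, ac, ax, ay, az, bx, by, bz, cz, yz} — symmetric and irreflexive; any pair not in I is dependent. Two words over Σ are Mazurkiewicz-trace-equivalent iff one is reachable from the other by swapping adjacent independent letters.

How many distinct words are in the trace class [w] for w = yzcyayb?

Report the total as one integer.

126

0(y) covers ∅
1(z) covers ∅
2(c) covers 0:y
3(y) covers 2:c
4(a) covers ∅
5(y) covers 3:y
6(b) covers 2:c
floor of heap: 0:y, 1:z, 4:a
completions by unplaced set U, small U first (add the entries for U minus each lowest piece of U):
  |U|=1: {1}:1  {4}:1  {5}:1  {6}:1
  |U|=2: {1,4}:2  {1,5}:2  {1,6}:2  {3,5}:1  {4,5}:2  {4,6}:2  {5,6}:2
  |U|=3: {1,3,5}:3  {1,4,5}:6  {1,4,6}:6  {1,5,6}:6  {3,4,5}:3  {3,5,6}:3  {4,5,6}:6
  |U|=4: {1,3,4,5}:12  {1,3,5,6}:12  {1,4,5,6}:24  {2,3,5,6}:3  {3,4,5,6}:12
  |U|=5: {0,2,3,5,6}:3  {1,2,3,5,6}:15  {1,3,4,5,6}:60  {2,3,4,5,6}:15
  start at 0(y): 90
  start at 1(z): 18
  start at 4(a): 18
sum over floor = 126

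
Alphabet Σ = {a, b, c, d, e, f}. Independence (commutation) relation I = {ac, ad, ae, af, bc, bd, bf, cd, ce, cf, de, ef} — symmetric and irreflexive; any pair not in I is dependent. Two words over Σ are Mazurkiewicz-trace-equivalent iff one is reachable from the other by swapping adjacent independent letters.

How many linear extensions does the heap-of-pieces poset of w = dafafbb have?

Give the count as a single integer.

0(d) covers ∅
1(a) covers ∅
2(f) covers 0:d
3(a) covers 1:a
4(f) covers 2:f
5(b) covers 3:a
6(b) covers 5:b
floor of heap: 0:d, 1:a
completions by unplaced set U, small U first (add the entries for U minus each lowest piece of U):
  |U|=1: {4}:1  {6}:1
  |U|=2: {2,4}:1  {4,6}:2  {5,6}:1
  |U|=3: {0,2,4}:1  {2,4,6}:3  {3,5,6}:1  {4,5,6}:3
  |U|=4: {0,2,4,6}:4  {1,3,5,6}:1  {2,4,5,6}:6  {3,4,5,6}:4
  |U|=5: {0,2,4,5,6}:10  {1,3,4,5,6}:5  {2,3,4,5,6}:10
  start at 0(d): 15
  start at 1(a): 20
sum over floor = 35

35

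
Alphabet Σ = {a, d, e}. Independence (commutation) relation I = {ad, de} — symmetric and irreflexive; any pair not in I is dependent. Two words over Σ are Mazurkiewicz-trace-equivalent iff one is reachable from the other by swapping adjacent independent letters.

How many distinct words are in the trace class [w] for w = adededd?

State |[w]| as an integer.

35

piece 0:a — minimal
piece 1:d — minimal
piece 2:e rests on {0:a}
piece 3:d rests on {1:d}
piece 4:e rests on {2:e}
piece 5:d rests on {3:d}
piece 6:d rests on {5:d}
minimal pieces: {0:a, 1:d}
ways to finish when only these pieces remain (= sum over removing one remaining piece with nothing left below it):
  1 left: {4}→1  {6}→1
  2 left: {2,4}→1  {4,6}→2  {5,6}→1
  3 left: {0,2,4}→1  {2,4,6}→3  {3,5,6}→1  {4,5,6}→3
  4 left: {0,2,4,6}→4  {1,3,5,6}→1  {2,4,5,6}→6  {3,4,5,6}→4
  5 left: {0,2,4,5,6}→10  {1,3,4,5,6}→5  {2,3,4,5,6}→10
  placing 0:a first → 15 extensions
  placing 1:d first → 20 extensions
total linear extensions = 35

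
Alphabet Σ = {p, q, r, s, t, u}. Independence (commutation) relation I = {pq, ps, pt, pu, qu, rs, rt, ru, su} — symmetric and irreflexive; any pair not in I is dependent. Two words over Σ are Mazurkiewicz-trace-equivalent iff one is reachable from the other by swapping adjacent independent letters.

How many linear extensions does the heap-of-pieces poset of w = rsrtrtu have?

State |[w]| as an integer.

35

piece 0:r — minimal
piece 1:s — minimal
piece 2:r rests on {0:r}
piece 3:t rests on {1:s}
piece 4:r rests on {2:r}
piece 5:t rests on {3:t}
piece 6:u rests on {5:t}
minimal pieces: {0:r, 1:s}
ways to finish when only these pieces remain (= sum over removing one remaining piece with nothing left below it):
  1 left: {4}→1  {6}→1
  2 left: {2,4}→1  {4,6}→2  {5,6}→1
  3 left: {0,2,4}→1  {2,4,6}→3  {3,5,6}→1  {4,5,6}→3
  4 left: {0,2,4,6}→4  {1,3,5,6}→1  {2,4,5,6}→6  {3,4,5,6}→4
  5 left: {0,2,4,5,6}→10  {1,3,4,5,6}→5  {2,3,4,5,6}→10
  placing 0:r first → 15 extensions
  placing 1:s first → 20 extensions
total linear extensions = 35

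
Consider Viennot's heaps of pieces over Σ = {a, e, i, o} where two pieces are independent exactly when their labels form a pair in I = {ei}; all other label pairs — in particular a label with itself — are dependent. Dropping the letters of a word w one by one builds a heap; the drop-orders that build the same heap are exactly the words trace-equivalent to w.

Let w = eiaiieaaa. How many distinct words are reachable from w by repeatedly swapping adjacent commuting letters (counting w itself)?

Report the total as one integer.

piece 0:e — minimal
piece 1:i — minimal
piece 2:a rests on {0:e, 1:i}
piece 3:i rests on {2:a}
piece 4:i rests on {3:i}
piece 5:e rests on {2:a}
piece 6:a rests on {4:i, 5:e}
piece 7:a rests on {6:a}
piece 8:a rests on {7:a}
minimal pieces: {0:e, 1:i}
ways to finish when only these pieces remain (= sum over removing one remaining piece with nothing left below it):
  1 left: {8}→1
  2 left: {7,8}→1
  3 left: {6,7,8}→1
  4 left: {4,6,7,8}→1  {5,6,7,8}→1
  5 left: {3,4,6,7,8}→1  {4,5,6,7,8}→2
  6 left: {3,4,5,6,7,8}→3
  7 left: {2,3,4,5,6,7,8}→3
  placing 0:e first → 3 extensions
  placing 1:i first → 3 extensions
total linear extensions = 6

6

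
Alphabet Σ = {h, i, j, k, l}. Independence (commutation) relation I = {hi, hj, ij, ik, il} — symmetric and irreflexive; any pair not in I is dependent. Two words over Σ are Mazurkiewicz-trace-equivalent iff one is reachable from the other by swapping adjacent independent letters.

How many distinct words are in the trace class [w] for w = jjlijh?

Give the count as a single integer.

12

piece 0:j — minimal
piece 1:j rests on {0:j}
piece 2:l rests on {1:j}
piece 3:i — minimal
piece 4:j rests on {2:l}
piece 5:h rests on {2:l}
minimal pieces: {0:j, 3:i}
ways to finish when only these pieces remain (= sum over removing one remaining piece with nothing left below it):
  1 left: {3}→1  {4}→1  {5}→1
  2 left: {3,4}→2  {3,5}→2  {4,5}→2
  3 left: {2,4,5}→2  {3,4,5}→6
  4 left: {1,2,4,5}→2  {2,3,4,5}→8
  placing 0:j first → 10 extensions
  placing 3:i first → 2 extensions
total linear extensions = 12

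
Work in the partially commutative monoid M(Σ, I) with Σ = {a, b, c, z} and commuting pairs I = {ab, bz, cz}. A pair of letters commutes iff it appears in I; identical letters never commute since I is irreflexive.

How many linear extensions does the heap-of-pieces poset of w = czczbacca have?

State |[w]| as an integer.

0(c) covers ∅
1(z) covers ∅
2(c) covers 0:c
3(z) covers 1:z
4(b) covers 2:c
5(a) covers 2:c, 3:z
6(c) covers 4:b, 5:a
7(c) covers 6:c
8(a) covers 7:c
floor of heap: 0:c, 1:z
completions by unplaced set U, small U first (add the entries for U minus each lowest piece of U):
  |U|=1: {8}:1
  |U|=2: {7,8}:1
  |U|=3: {6,7,8}:1
  |U|=4: {4,6,7,8}:1  {5,6,7,8}:1
  |U|=5: {3,5,6,7,8}:1  {4,5,6,7,8}:2
  |U|=6: {1,3,5,6,7,8}:1  {2,4,5,6,7,8}:2  {3,4,5,6,7,8}:3
  |U|=7: {0,2,4,5,6,7,8}:2  {1,3,4,5,6,7,8}:4  {2,3,4,5,6,7,8}:5
  start at 0(c): 9
  start at 1(z): 7
sum over floor = 16

16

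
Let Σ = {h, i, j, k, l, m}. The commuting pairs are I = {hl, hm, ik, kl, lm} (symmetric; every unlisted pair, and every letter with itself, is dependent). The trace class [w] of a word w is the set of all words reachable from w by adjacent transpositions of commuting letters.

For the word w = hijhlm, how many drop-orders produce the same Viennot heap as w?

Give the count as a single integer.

6

drop 0:h onto floor
drop 1:i onto {0:h}
drop 2:j onto {1:i}
drop 3:h onto {2:j}
drop 4:l onto {2:j}
drop 5:m onto {2:j}
ground layer = {0:h}
drop-orders for the pieces not yet dropped (sum over which currently-grounded one goes next):
  1 to go: {3} 1  {4} 1  {5} 1
  2 to go: {3,4} 2  {3,5} 2  {4,5} 2
  3 to go: {3,4,5} 6
  4 to go: {2,3,4,5} 6
  if 0:h drops first: 6 orders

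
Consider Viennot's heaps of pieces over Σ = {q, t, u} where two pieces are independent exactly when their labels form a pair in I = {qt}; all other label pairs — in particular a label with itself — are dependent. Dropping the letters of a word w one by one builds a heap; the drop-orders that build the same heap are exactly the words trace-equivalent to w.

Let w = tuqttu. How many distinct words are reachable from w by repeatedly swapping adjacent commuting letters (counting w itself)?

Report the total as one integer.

3

piece 0:t — minimal
piece 1:u rests on {0:t}
piece 2:q rests on {1:u}
piece 3:t rests on {1:u}
piece 4:t rests on {3:t}
piece 5:u rests on {2:q, 4:t}
minimal pieces: {0:t}
ways to finish when only these pieces remain (= sum over removing one remaining piece with nothing left below it):
  1 left: {5}→1
  2 left: {2,5}→1  {4,5}→1
  3 left: {2,4,5}→2  {3,4,5}→1
  4 left: {2,3,4,5}→3
  placing 0:t first → 3 extensions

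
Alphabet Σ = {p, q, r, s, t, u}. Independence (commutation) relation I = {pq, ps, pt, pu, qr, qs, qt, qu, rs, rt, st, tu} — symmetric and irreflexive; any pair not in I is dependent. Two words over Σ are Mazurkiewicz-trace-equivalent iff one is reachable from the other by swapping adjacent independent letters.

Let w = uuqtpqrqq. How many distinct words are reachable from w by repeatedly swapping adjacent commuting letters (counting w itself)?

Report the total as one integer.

1890

#0=u has no predecessor
#1=u depends on [0:u]
#2=q has no predecessor
#3=t has no predecessor
#4=p has no predecessor
#5=q depends on [2:q]
#6=r depends on [1:u, 4:p]
#7=q depends on [5:q]
#8=q depends on [7:q]
sources: [0:u, 2:q, 3:t, 4:p]
N(rest) = Σ N(rest − s) over sources s of rest; N(one piece) = 1:
  size 1 → [3]=1  [6]=1  [8]=1
  size 2 → [1,6]=1  [3,6]=2  [3,8]=2  [4,6]=1  [6,8]=2  [7,8]=1
  size 3 → [0,1,6]=1  [1,3,6]=3  [1,4,6]=2  [1,6,8]=3  [3,4,6]=3  [3,6,8]=6  [3,7,8]=3  [4,6,8]=3  [5,7,8]=1  [6,7,8]=3
  size 4 → [0,1,3,6]=4  [0,1,4,6]=3  [0,1,6,8]=4  [1,3,4,6]=8  [1,3,6,8]=12  [1,4,6,8]=8  [1,6,7,8]=6  [2,5,7,8]=1  [3,4,6,8]=12  [3,5,7,8]=4  [3,6,7,8]=12  [4,6,7,8]=6  [5,6,7,8]=4
  size 5 → [0,1,3,4,6]=15  [0,1,3,6,8]=20  [0,1,4,6,8]=15  [0,1,6,7,8]=10  [1,3,4,6,8]=40  [1,3,6,7,8]=30  [1,4,6,7,8]=20  [1,5,6,7,8]=10  [2,3,5,7,8]=5  [2,5,6,7,8]=5  [3,4,6,7,8]=30  [3,5,6,7,8]=20  [4,5,6,7,8]=10
  size 6 → [0,1,3,4,6,8]=90  [0,1,3,6,7,8]=60  [0,1,4,6,7,8]=45  [0,1,5,6,7,8]=20  [1,2,5,6,7,8]=15  [1,3,4,6,7,8]=120  [1,3,5,6,7,8]=60  [1,4,5,6,7,8]=40  [2,3,5,6,7,8]=30  [2,4,5,6,7,8]=15  [3,4,5,6,7,8]=60
  size 7 → [0,1,2,5,6,7,8]=35  [0,1,3,4,6,7,8]=315  [0,1,3,5,6,7,8]=140  [0,1,4,5,6,7,8]=105  [1,2,3,5,6,7,8]=105  [1,2,4,5,6,7,8]=70  [1,3,4,5,6,7,8]=280  [2,3,4,5,6,7,8]=105
  first=0(u) contributes 560
  first=2(q) contributes 840
  first=3(t) contributes 210
  first=4(p) contributes 280
|[w]| = 1890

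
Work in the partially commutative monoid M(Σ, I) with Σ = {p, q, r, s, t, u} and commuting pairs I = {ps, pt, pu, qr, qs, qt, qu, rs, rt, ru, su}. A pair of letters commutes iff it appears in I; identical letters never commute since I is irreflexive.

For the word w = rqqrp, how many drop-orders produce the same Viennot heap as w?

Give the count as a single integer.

0(r) covers ∅
1(q) covers ∅
2(q) covers 1:q
3(r) covers 0:r
4(p) covers 2:q, 3:r
floor of heap: 0:r, 1:q
completions by unplaced set U, small U first (add the entries for U minus each lowest piece of U):
  |U|=1: {4}:1
  |U|=2: {2,4}:1  {3,4}:1
  |U|=3: {0,3,4}:1  {1,2,4}:1  {2,3,4}:2
  start at 0(r): 3
  start at 1(q): 3
sum over floor = 6

6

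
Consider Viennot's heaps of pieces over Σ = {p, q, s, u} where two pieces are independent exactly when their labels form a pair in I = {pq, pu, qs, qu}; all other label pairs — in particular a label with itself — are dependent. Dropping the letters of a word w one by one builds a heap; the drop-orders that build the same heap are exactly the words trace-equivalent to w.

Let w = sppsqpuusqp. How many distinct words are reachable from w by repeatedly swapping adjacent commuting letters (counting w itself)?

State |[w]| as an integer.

165

0(s) covers ∅
1(p) covers 0:s
2(p) covers 1:p
3(s) covers 2:p
4(q) covers ∅
5(p) covers 3:s
6(u) covers 3:s
7(u) covers 6:u
8(s) covers 5:p, 7:u
9(q) covers 4:q
10(p) covers 8:s
floor of heap: 0:s, 4:q
completions by unplaced set U, small U first (add the entries for U minus each lowest piece of U):
  |U|=1: {9}:1  {10}:1
  |U|=2: {4,9}:1  {8,10}:1  {9,10}:2
  |U|=3: {4,9,10}:3  {5,8,10}:1  {7,8,10}:1  {8,9,10}:3
  |U|=4: {4,8,9,10}:6  {5,7,8,10}:2  {5,8,9,10}:4  {6,7,8,10}:1  {7,8,9,10}:4
  |U|=5: {4,5,8,9,10}:10  {4,7,8,9,10}:10  {5,6,7,8,10}:3  {5,7,8,9,10}:10  {6,7,8,9,10}:5
  |U|=6: {3,5,6,7,8,10}:3  {4,5,7,8,9,10}:30  {4,6,7,8,9,10}:15  {5,6,7,8,9,10}:18
  |U|=7: {2,3,5,6,7,8,10}:3  {3,5,6,7,8,9,10}:21  {4,5,6,7,8,9,10}:63
  |U|=8: {1,2,3,5,6,7,8,10}:3  {2,3,5,6,7,8,9,10}:24  {3,4,5,6,7,8,9,10}:84
  |U|=9: {0,1,2,3,5,6,7,8,10}:3  {1,2,3,5,6,7,8,9,10}:27  {2,3,4,5,6,7,8,9,10}:108
  start at 0(s): 135
  start at 4(q): 30
sum over floor = 165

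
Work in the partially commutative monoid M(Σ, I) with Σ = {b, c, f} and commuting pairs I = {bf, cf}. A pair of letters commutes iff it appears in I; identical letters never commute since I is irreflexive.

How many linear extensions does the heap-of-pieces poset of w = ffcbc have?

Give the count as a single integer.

10

drop 0:f onto floor
drop 1:f onto {0:f}
drop 2:c onto floor
drop 3:b onto {2:c}
drop 4:c onto {3:b}
ground layer = {0:f, 2:c}
drop-orders for the pieces not yet dropped (sum over which currently-grounded one goes next):
  1 to go: {1} 1  {4} 1
  2 to go: {0,1} 1  {1,4} 2  {3,4} 1
  3 to go: {0,1,4} 3  {1,3,4} 3  {2,3,4} 1
  if 0:f drops first: 4 orders
  if 2:c drops first: 6 orders
heap linearizations: 10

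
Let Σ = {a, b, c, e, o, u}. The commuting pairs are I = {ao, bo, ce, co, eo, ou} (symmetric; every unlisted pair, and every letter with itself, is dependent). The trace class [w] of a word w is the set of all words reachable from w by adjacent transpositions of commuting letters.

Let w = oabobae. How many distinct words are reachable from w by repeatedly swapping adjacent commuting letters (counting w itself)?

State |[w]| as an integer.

#0=o has no predecessor
#1=a has no predecessor
#2=b depends on [1:a]
#3=o depends on [0:o]
#4=b depends on [2:b]
#5=a depends on [4:b]
#6=e depends on [5:a]
sources: [0:o, 1:a]
N(rest) = Σ N(rest − s) over sources s of rest; N(one piece) = 1:
  size 1 → [3]=1  [6]=1
  size 2 → [0,3]=1  [3,6]=2  [5,6]=1
  size 3 → [0,3,6]=3  [3,5,6]=3  [4,5,6]=1
  size 4 → [0,3,5,6]=6  [2,4,5,6]=1  [3,4,5,6]=4
  size 5 → [0,3,4,5,6]=10  [1,2,4,5,6]=1  [2,3,4,5,6]=5
  first=0(o) contributes 6
  first=1(a) contributes 15
|[w]| = 21

21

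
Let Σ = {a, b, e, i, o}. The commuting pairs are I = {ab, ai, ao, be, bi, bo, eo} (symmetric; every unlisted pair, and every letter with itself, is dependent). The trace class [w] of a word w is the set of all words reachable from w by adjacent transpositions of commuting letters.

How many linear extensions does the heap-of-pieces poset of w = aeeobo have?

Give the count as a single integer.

60

#0=a has no predecessor
#1=e depends on [0:a]
#2=e depends on [1:e]
#3=o has no predecessor
#4=b has no predecessor
#5=o depends on [3:o]
sources: [0:a, 3:o, 4:b]
N(rest) = Σ N(rest − s) over sources s of rest; N(one piece) = 1:
  size 1 → [2]=1  [4]=1  [5]=1
  size 2 → [1,2]=1  [2,4]=2  [2,5]=2  [3,5]=1  [4,5]=2
  size 3 → [0,1,2]=1  [1,2,4]=3  [1,2,5]=3  [2,3,5]=3  [2,4,5]=6  [3,4,5]=3
  size 4 → [0,1,2,4]=4  [0,1,2,5]=4  [1,2,3,5]=6  [1,2,4,5]=12  [2,3,4,5]=12
  first=0(a) contributes 30
  first=3(o) contributes 20
  first=4(b) contributes 10
|[w]| = 60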